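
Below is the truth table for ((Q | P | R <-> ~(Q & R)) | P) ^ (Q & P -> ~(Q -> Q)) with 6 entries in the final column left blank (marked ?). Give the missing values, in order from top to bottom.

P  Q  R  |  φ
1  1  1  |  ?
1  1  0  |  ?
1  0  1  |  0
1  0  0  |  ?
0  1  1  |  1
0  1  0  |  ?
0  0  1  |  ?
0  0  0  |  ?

Row P=1, Q=1, R=1: ((Q | P | R <-> ~(Q & R)) | P) = 1, (Q & P -> ~(Q -> Q)) = 0, so the formula = 1.
Row P=1, Q=1, R=0: ((Q | P | R <-> ~(Q & R)) | P) = 1, (Q & P -> ~(Q -> Q)) = 0, so the formula = 1.
Row P=1, Q=0, R=0: ((Q | P | R <-> ~(Q & R)) | P) = 1, (Q & P -> ~(Q -> Q)) = 1, so the formula = 0.
Row P=0, Q=1, R=0: ((Q | P | R <-> ~(Q & R)) | P) = 1, (Q & P -> ~(Q -> Q)) = 1, so the formula = 0.
Row P=0, Q=0, R=1: ((Q | P | R <-> ~(Q & R)) | P) = 1, (Q & P -> ~(Q -> Q)) = 1, so the formula = 0.
Row P=0, Q=0, R=0: ((Q | P | R <-> ~(Q & R)) | P) = 0, (Q & P -> ~(Q -> Q)) = 1, so the formula = 1.

1, 1, 0, 0, 0, 1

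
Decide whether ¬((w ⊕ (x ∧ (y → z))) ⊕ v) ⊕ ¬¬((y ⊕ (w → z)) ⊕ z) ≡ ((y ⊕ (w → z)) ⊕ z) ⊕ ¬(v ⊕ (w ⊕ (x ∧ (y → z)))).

x | y | z | w | v || φ | ψ
T | T | T | T | T || T | T
T | T | T | T | F || F | F
T | T | T | F | T || F | F
T | T | T | F | F || T | T
T | T | F | T | T || F | F
T | T | F | T | F || T | T
T | T | F | F | T || F | F
T | T | F | F | F || T | T
T | F | T | T | T || F | F
T | F | T | T | F || T | T
T | F | T | F | T || T | T
T | F | T | F | F || F | F
T | F | F | T | T || F | F
T | F | F | T | F || T | T
T | F | F | F | T || F | F
T | F | F | F | F || T | T
F | T | T | T | T || F | F
F | T | T | T | F || T | T
F | T | T | F | T || T | T
F | T | T | F | F || F | F
F | T | F | T | T || F | F
F | T | F | T | F || T | T
F | T | F | F | T || F | F
F | T | F | F | F || T | T
F | F | T | T | T || T | T
F | F | T | T | F || F | F
F | F | T | F | T || F | F
F | F | T | F | F || T | T
F | F | F | T | T || T | T
F | F | F | T | F || F | F
F | F | F | F | T || T | T
F | F | F | F | F || F | F
The columns for φ and ψ agree on every row, so they are logically equivalent.

equivalent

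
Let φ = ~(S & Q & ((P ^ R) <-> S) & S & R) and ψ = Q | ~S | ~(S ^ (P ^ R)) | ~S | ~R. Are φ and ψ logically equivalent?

P | Q | R | S | φ | ψ
- | - | - | - | - | -
T | T | T | T | T | T
T | T | T | F | T | T
T | T | F | T | T | T
T | T | F | F | T | T
T | F | T | T | T | F
T | F | T | F | T | T
T | F | F | T | T | T
T | F | F | F | T | T
F | T | T | T | F | T
F | T | T | F | T | T
F | T | F | T | T | T
F | T | F | F | T | T
F | F | T | T | T | T
F | F | T | F | T | T
F | F | F | T | T | T
F | F | F | F | T | T
The columns differ at P=T, Q=F, R=T, S=T (φ=T, ψ=F), so they are not equivalent.

not equivalent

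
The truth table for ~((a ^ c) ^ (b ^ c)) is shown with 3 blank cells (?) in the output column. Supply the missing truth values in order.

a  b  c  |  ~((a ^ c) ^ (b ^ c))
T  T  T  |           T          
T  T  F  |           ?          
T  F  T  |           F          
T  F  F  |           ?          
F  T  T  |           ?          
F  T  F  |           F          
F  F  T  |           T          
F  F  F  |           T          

Row a=T, b=T, c=F: (a ^ c) = T, (b ^ c) = T, ((a ^ c) ^ (b ^ c)) = F, so ~((a ^ c) ^ (b ^ c)) = T.
Row a=T, b=F, c=F: (a ^ c) = T, (b ^ c) = F, ((a ^ c) ^ (b ^ c)) = T, so ~((a ^ c) ^ (b ^ c)) = F.
Row a=F, b=T, c=T: (a ^ c) = T, (b ^ c) = F, ((a ^ c) ^ (b ^ c)) = T, so ~((a ^ c) ^ (b ^ c)) = F.

T, F, F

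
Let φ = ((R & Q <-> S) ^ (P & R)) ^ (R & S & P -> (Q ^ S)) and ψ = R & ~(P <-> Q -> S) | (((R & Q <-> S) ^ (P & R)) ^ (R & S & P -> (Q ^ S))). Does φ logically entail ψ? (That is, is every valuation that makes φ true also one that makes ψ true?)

yes

  P      Q      R      S    |    φ      ψ  
 True   True   True   True  |  False  False
 True   True   True  False  |  False   True
 True   True  False   True  |   True   True
 True   True  False  False  |  False  False
 True  False   True   True  |  False  False
 True  False   True  False  |   True   True
 True  False  False   True  |   True   True
 True  False  False  False  |  False  False
False   True   True   True  |  False   True
False   True   True  False  |   True   True
False   True  False   True  |   True   True
False   True  False  False  |  False  False
False  False   True   True  |   True   True
False  False   True  False  |  False   True
False  False  False   True  |   True   True
False  False  False  False  |  False  False
In every row where φ is true, ψ is also true, so φ ⊨ ψ.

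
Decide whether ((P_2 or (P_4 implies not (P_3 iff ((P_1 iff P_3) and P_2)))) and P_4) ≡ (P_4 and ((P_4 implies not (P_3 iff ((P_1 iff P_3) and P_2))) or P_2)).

P_1  P_2  P_3  P_4  |  φ  ψ
 1    1    1    1   |  1  1
 1    1    1    0   |  0  0
 1    1    0    1   |  1  1
 1    1    0    0   |  0  0
 1    0    1    1   |  1  1
 1    0    1    0   |  0  0
 1    0    0    1   |  0  0
 1    0    0    0   |  0  0
 0    1    1    1   |  1  1
 0    1    1    0   |  0  0
 0    1    0    1   |  1  1
 0    1    0    0   |  0  0
 0    0    1    1   |  1  1
 0    0    1    0   |  0  0
 0    0    0    1   |  0  0
 0    0    0    0   |  0  0
The columns for φ and ψ agree on every row, so they are logically equivalent.

equivalent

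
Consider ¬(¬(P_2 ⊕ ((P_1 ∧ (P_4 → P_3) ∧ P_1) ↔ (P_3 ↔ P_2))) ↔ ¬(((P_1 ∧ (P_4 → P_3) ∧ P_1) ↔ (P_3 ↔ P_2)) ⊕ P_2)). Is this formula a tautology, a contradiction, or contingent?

 P_1  |  P_2  |  P_3  |  P_4  ||   φ  
 True |  True |  True |  True || False
 True |  True |  True | False || False
 True |  True | False |  True || False
 True |  True | False | False || False
 True | False |  True |  True || False
 True | False |  True | False || False
 True | False | False |  True || False
 True | False | False | False || False
False |  True |  True |  True || False
False |  True |  True | False || False
False |  True | False |  True || False
False |  True | False | False || False
False | False |  True |  True || False
False | False |  True | False || False
False | False | False |  True || False
False | False | False | False || False
Every row is False, so the formula is a contradiction.

contradiction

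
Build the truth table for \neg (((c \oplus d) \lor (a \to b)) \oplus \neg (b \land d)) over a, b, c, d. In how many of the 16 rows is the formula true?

10

a | b | c | d | (c \oplus d) | (a \to b) | (b \land d) | \neg (b \land d) | φ
- | - | - | - | ------------ | --------- | ----------- | ---------------- | -
F | F | F | F |      F       |     T     |      F      |        T         | T
F | F | F | T |      T       |     T     |      F      |        T         | T
F | F | T | F |      T       |     T     |      F      |        T         | T
F | F | T | T |      F       |     T     |      F      |        T         | T
F | T | F | F |      F       |     T     |      F      |        T         | T
F | T | F | T |      T       |     T     |      T      |        F         | F
F | T | T | F |      T       |     T     |      F      |        T         | T
F | T | T | T |      F       |     T     |      T      |        F         | F
T | F | F | F |      F       |     F     |      F      |        T         | F
T | F | F | T |      T       |     F     |      F      |        T         | T
T | F | T | F |      T       |     F     |      F      |        T         | T
T | F | T | T |      F       |     F     |      F      |        T         | F
T | T | F | F |      F       |     T     |      F      |        T         | T
T | T | F | T |      T       |     T     |      T      |        F         | F
T | T | T | F |      T       |     T     |      F      |        T         | T
T | T | T | T |      F       |     T     |      T      |        F         | F
The formula is true on 10 of the 16 rows.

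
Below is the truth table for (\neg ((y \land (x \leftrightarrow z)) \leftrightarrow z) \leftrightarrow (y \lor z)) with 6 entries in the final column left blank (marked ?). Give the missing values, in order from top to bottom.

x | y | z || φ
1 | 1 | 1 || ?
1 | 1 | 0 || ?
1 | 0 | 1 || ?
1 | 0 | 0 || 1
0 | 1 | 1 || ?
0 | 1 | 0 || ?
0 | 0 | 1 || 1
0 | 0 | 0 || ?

0, 0, 1, 1, 1, 1

Row x=1, y=1, z=1: \neg ((y \land (x \leftrightarrow z)) \leftrightarrow z) = 0, (y \lor z) = 1, so the formula = 0.
Row x=1, y=1, z=0: \neg ((y \land (x \leftrightarrow z)) \leftrightarrow z) = 0, (y \lor z) = 1, so the formula = 0.
Row x=1, y=0, z=1: \neg ((y \land (x \leftrightarrow z)) \leftrightarrow z) = 1, (y \lor z) = 1, so the formula = 1.
Row x=0, y=1, z=1: \neg ((y \land (x \leftrightarrow z)) \leftrightarrow z) = 1, (y \lor z) = 1, so the formula = 1.
Row x=0, y=1, z=0: \neg ((y \land (x \leftrightarrow z)) \leftrightarrow z) = 1, (y \lor z) = 1, so the formula = 1.
Row x=0, y=0, z=0: \neg ((y \land (x \leftrightarrow z)) \leftrightarrow z) = 0, (y \lor z) = 0, so the formula = 1.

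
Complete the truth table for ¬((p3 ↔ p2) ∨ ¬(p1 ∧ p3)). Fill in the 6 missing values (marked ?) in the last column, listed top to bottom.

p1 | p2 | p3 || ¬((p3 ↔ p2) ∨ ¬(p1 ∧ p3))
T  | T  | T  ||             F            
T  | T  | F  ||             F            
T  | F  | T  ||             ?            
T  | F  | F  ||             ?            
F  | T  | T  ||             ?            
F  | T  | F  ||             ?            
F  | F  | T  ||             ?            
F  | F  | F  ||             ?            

T, F, F, F, F, F

Row p1=T, p2=F, p3=T: (p3 ↔ p2) = F, ¬(p1 ∧ p3) = F, ((p3 ↔ p2) ∨ ¬(p1 ∧ p3)) = F, so ¬((p3 ↔ p2) ∨ ¬(p1 ∧ p3)) = T.
Row p1=T, p2=F, p3=F: (p3 ↔ p2) = T, ¬(p1 ∧ p3) = T, ((p3 ↔ p2) ∨ ¬(p1 ∧ p3)) = T, so ¬((p3 ↔ p2) ∨ ¬(p1 ∧ p3)) = F.
Row p1=F, p2=T, p3=T: (p3 ↔ p2) = T, ¬(p1 ∧ p3) = T, ((p3 ↔ p2) ∨ ¬(p1 ∧ p3)) = T, so ¬((p3 ↔ p2) ∨ ¬(p1 ∧ p3)) = F.
Row p1=F, p2=T, p3=F: (p3 ↔ p2) = F, ¬(p1 ∧ p3) = T, ((p3 ↔ p2) ∨ ¬(p1 ∧ p3)) = T, so ¬((p3 ↔ p2) ∨ ¬(p1 ∧ p3)) = F.
Row p1=F, p2=F, p3=T: (p3 ↔ p2) = F, ¬(p1 ∧ p3) = T, ((p3 ↔ p2) ∨ ¬(p1 ∧ p3)) = T, so ¬((p3 ↔ p2) ∨ ¬(p1 ∧ p3)) = F.
Row p1=F, p2=F, p3=F: (p3 ↔ p2) = T, ¬(p1 ∧ p3) = T, ((p3 ↔ p2) ∨ ¬(p1 ∧ p3)) = T, so ¬((p3 ↔ p2) ∨ ¬(p1 ∧ p3)) = F.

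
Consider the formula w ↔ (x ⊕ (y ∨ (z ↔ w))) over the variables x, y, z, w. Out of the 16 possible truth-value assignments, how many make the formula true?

x | y | z | w | (w ↔ (x ⊕ (y ∨ (z ↔ w))))
- | - | - | - | -------------------------
T | T | T | T |             F            
T | T | T | F |             T            
T | T | F | T |             F            
T | T | F | F |             T            
T | F | T | T |             F            
T | F | T | F |             F            
T | F | F | T |             T            
T | F | F | F |             T            
F | T | T | T |             T            
F | T | T | F |             F            
F | T | F | T |             T            
F | T | F | F |             F            
F | F | T | T |             T            
F | F | T | F |             T            
F | F | F | T |             F            
F | F | F | F |             F            
The formula is true on 8 of the 16 rows.

8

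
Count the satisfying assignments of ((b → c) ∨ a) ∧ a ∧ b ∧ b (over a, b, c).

2

a  b  c  |  (b → c)  ((b → c) ∨ a)  (a ∧ b ∧ b)  (((b → c) ∨ a) ∧ (a ∧ b ∧ b))
1  1  1  |     1           1             1                     1              
1  1  0  |     0           1             1                     1              
1  0  1  |     1           1             0                     0              
1  0  0  |     1           1             0                     0              
0  1  1  |     1           1             0                     0              
0  1  0  |     0           0             0                     0              
0  0  1  |     1           1             0                     0              
0  0  0  |     1           1             0                     0              
The formula is true on 2 of the 8 rows.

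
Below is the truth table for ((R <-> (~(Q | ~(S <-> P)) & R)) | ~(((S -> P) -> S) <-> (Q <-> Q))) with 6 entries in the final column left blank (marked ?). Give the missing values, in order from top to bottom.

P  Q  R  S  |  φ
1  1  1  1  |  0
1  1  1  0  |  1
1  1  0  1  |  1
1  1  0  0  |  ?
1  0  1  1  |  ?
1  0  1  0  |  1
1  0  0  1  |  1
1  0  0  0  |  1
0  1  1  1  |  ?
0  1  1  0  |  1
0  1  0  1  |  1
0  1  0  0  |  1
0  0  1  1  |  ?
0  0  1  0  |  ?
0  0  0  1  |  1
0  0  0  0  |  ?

Row P=1, Q=1, R=0, S=0: (R <-> (~(Q | ~(S <-> P)) & R)) = 1, ~(((S -> P) -> S) <-> (Q <-> Q)) = 1, so the formula = 1.
Row P=1, Q=0, R=1, S=1: (R <-> (~(Q | ~(S <-> P)) & R)) = 1, ~(((S -> P) -> S) <-> (Q <-> Q)) = 0, so the formula = 1.
Row P=0, Q=1, R=1, S=1: (R <-> (~(Q | ~(S <-> P)) & R)) = 0, ~(((S -> P) -> S) <-> (Q <-> Q)) = 0, so the formula = 0.
Row P=0, Q=0, R=1, S=1: (R <-> (~(Q | ~(S <-> P)) & R)) = 0, ~(((S -> P) -> S) <-> (Q <-> Q)) = 0, so the formula = 0.
Row P=0, Q=0, R=1, S=0: (R <-> (~(Q | ~(S <-> P)) & R)) = 1, ~(((S -> P) -> S) <-> (Q <-> Q)) = 1, so the formula = 1.
Row P=0, Q=0, R=0, S=0: (R <-> (~(Q | ~(S <-> P)) & R)) = 1, ~(((S -> P) -> S) <-> (Q <-> Q)) = 1, so the formula = 1.

1, 1, 0, 0, 1, 1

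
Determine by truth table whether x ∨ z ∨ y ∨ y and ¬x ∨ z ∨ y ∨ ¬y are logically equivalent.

not equivalent

x | y | z | φ | ψ
- | - | - | - | -
1 | 1 | 1 | 1 | 1
1 | 1 | 0 | 1 | 1
1 | 0 | 1 | 1 | 1
1 | 0 | 0 | 1 | 1
0 | 1 | 1 | 1 | 1
0 | 1 | 0 | 1 | 1
0 | 0 | 1 | 1 | 1
0 | 0 | 0 | 0 | 1
The columns differ at x=0, y=0, z=0 (φ=0, ψ=1), so they are not equivalent.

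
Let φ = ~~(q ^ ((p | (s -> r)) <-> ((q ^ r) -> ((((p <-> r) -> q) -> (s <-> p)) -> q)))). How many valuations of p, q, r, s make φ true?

5

p  q  r  s     (s -> r)  (p | (s -> r))  (q ^ r)  (p <-> r)  ((p <-> r) -> q)  (s <-> p)  φ
0  0  0  0        1            1            0         1             0              1      1
0  0  0  1        0            0            0         1             0              0      0
0  0  1  0        1            1            1         0             1              1      0
0  0  1  1        1            1            1         0             1              0      1
0  1  0  0        1            1            1         1             1              1      0
0  1  0  1        0            0            1         1             1              0      1
0  1  1  0        1            1            0         0             1              1      0
0  1  1  1        1            1            0         0             1              0      0
1  0  0  0        1            1            0         0             1              0      1
1  0  0  1        0            1            0         0             1              1      1
1  0  1  0        1            1            1         1             0              0      0
1  0  1  1        1            1            1         1             0              1      0
1  1  0  0        1            1            1         0             1              0      0
1  1  0  1        0            1            1         0             1              1      0
1  1  1  0        1            1            0         1             1              0      0
1  1  1  1        1            1            0         1             1              1      0
The formula is true on 5 of the 16 rows.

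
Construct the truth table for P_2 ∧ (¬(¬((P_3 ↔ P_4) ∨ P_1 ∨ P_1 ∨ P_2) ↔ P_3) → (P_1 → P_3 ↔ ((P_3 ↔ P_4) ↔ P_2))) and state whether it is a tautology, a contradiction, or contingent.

P_1 | P_2 | P_3 | P_4 || φ
 T  |  T  |  T  |  T  || T
 T  |  T  |  T  |  F  || F
 T  |  T  |  F  |  T  || T
 T  |  T  |  F  |  F  || T
 T  |  F  |  T  |  T  || F
 T  |  F  |  T  |  F  || F
 T  |  F  |  F  |  T  || F
 T  |  F  |  F  |  F  || F
 F  |  T  |  T  |  T  || T
 F  |  T  |  T  |  F  || F
 F  |  T  |  F  |  T  || T
 F  |  T  |  F  |  F  || T
 F  |  F  |  T  |  T  || F
 F  |  F  |  T  |  F  || F
 F  |  F  |  F  |  T  || F
 F  |  F  |  F  |  F  || F
6 of 16 rows are T, so the formula is contingent.

contingent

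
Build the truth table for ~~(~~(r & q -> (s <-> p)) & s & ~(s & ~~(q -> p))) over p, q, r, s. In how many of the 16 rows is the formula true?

p | q | r | s || (r & q) | (s <-> p) | ((r & q) -> (s <-> p)) | ~((r & q) -> (s <-> p)) | ~~((r & q) -> (s <-> p)) | (q -> p) | ~(q -> p) | ~~(q -> p) | (s & ~~(q -> p)) | ~(s & ~~(q -> p)) | (s & ~(s & ~~(q -> p))) | φ
1 | 1 | 1 | 1 ||    1    |     1     |           1            |            0            |            1             |    1     |     0     |     1      |        1         |         0         |            0            | 0
1 | 1 | 1 | 0 ||    1    |     0     |           0            |            1            |            0             |    1     |     0     |     1      |        0         |         1         |            0            | 0
1 | 1 | 0 | 1 ||    0    |     1     |           1            |            0            |            1             |    1     |     0     |     1      |        1         |         0         |            0            | 0
1 | 1 | 0 | 0 ||    0    |     0     |           1            |            0            |            1             |    1     |     0     |     1      |        0         |         1         |            0            | 0
1 | 0 | 1 | 1 ||    0    |     1     |           1            |            0            |            1             |    1     |     0     |     1      |        1         |         0         |            0            | 0
1 | 0 | 1 | 0 ||    0    |     0     |           1            |            0            |            1             |    1     |     0     |     1      |        0         |         1         |            0            | 0
1 | 0 | 0 | 1 ||    0    |     1     |           1            |            0            |            1             |    1     |     0     |     1      |        1         |         0         |            0            | 0
1 | 0 | 0 | 0 ||    0    |     0     |           1            |            0            |            1             |    1     |     0     |     1      |        0         |         1         |            0            | 0
0 | 1 | 1 | 1 ||    1    |     0     |           0            |            1            |            0             |    0     |     1     |     0      |        0         |         1         |            1            | 0
0 | 1 | 1 | 0 ||    1    |     1     |           1            |            0            |            1             |    0     |     1     |     0      |        0         |         1         |            0            | 0
0 | 1 | 0 | 1 ||    0    |     0     |           1            |            0            |            1             |    0     |     1     |     0      |        0         |         1         |            1            | 1
0 | 1 | 0 | 0 ||    0    |     1     |           1            |            0            |            1             |    0     |     1     |     0      |        0         |         1         |            0            | 0
0 | 0 | 1 | 1 ||    0    |     0     |           1            |            0            |            1             |    1     |     0     |     1      |        1         |         0         |            0            | 0
0 | 0 | 1 | 0 ||    0    |     1     |           1            |            0            |            1             |    1     |     0     |     1      |        0         |         1         |            0            | 0
0 | 0 | 0 | 1 ||    0    |     0     |           1            |            0            |            1             |    1     |     0     |     1      |        1         |         0         |            0            | 0
0 | 0 | 0 | 0 ||    0    |     1     |           1            |            0            |            1             |    1     |     0     |     1      |        0         |         1         |            0            | 0
The formula is true on 1 of the 16 rows.

1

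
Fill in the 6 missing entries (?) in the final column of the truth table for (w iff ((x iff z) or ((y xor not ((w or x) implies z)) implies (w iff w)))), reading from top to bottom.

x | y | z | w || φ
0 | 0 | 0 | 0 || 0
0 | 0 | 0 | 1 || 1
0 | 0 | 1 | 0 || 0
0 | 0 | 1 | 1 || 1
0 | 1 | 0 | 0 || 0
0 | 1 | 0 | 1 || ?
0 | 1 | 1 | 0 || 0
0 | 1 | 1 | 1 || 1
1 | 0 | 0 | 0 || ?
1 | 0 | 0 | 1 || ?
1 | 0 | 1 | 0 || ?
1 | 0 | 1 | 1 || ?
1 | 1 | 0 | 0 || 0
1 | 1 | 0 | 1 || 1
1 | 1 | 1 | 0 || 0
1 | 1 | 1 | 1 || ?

1, 0, 1, 0, 1, 1

Row x=0, y=1, z=0, w=1: ((x iff z) or ((y xor not ((w or x) implies z)) implies (w iff w))) = 1, so the formula = 1.
Row x=1, y=0, z=0, w=0: ((x iff z) or ((y xor not ((w or x) implies z)) implies (w iff w))) = 1, so the formula = 0.
Row x=1, y=0, z=0, w=1: ((x iff z) or ((y xor not ((w or x) implies z)) implies (w iff w))) = 1, so the formula = 1.
Row x=1, y=0, z=1, w=0: ((x iff z) or ((y xor not ((w or x) implies z)) implies (w iff w))) = 1, so the formula = 0.
Row x=1, y=0, z=1, w=1: ((x iff z) or ((y xor not ((w or x) implies z)) implies (w iff w))) = 1, so the formula = 1.
Row x=1, y=1, z=1, w=1: ((x iff z) or ((y xor not ((w or x) implies z)) implies (w iff w))) = 1, so the formula = 1.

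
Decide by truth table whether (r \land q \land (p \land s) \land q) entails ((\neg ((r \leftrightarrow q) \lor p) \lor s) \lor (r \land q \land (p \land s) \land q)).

yes

p | q | r | s || φ | ψ
T | T | T | T || T | T
T | T | T | F || F | F
T | T | F | T || F | T
T | T | F | F || F | F
T | F | T | T || F | T
T | F | T | F || F | F
T | F | F | T || F | T
T | F | F | F || F | F
F | T | T | T || F | T
F | T | T | F || F | F
F | T | F | T || F | T
F | T | F | F || F | T
F | F | T | T || F | T
F | F | T | F || F | T
F | F | F | T || F | T
F | F | F | F || F | F
In every row where φ is true, ψ is also true, so φ ⊨ ψ.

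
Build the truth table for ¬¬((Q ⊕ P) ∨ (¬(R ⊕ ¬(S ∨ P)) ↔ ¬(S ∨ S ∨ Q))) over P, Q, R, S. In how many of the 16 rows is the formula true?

P | Q | R | S || (Q ⊕ P) | (S ∨ P) | ¬(S ∨ P) | (R ⊕ ¬(S ∨ P)) | ¬(R ⊕ ¬(S ∨ P)) | (S ∨ S ∨ Q) | ¬(S ∨ S ∨ Q) | φ
F | F | F | F ||    F    |    F    |    T     |       T        |        F        |      F      |      T       | F
F | F | F | T ||    F    |    T    |    F     |       F        |        T        |      T      |      F       | F
F | F | T | F ||    F    |    F    |    T     |       F        |        T        |      F      |      T       | T
F | F | T | T ||    F    |    T    |    F     |       T        |        F        |      T      |      F       | T
F | T | F | F ||    T    |    F    |    T     |       T        |        F        |      T      |      F       | T
F | T | F | T ||    T    |    T    |    F     |       F        |        T        |      T      |      F       | T
F | T | T | F ||    T    |    F    |    T     |       F        |        T        |      T      |      F       | T
F | T | T | T ||    T    |    T    |    F     |       T        |        F        |      T      |      F       | T
T | F | F | F ||    T    |    T    |    F     |       F        |        T        |      F      |      T       | T
T | F | F | T ||    T    |    T    |    F     |       F        |        T        |      T      |      F       | T
T | F | T | F ||    T    |    T    |    F     |       T        |        F        |      F      |      T       | T
T | F | T | T ||    T    |    T    |    F     |       T        |        F        |      T      |      F       | T
T | T | F | F ||    F    |    T    |    F     |       F        |        T        |      T      |      F       | F
T | T | F | T ||    F    |    T    |    F     |       F        |        T        |      T      |      F       | F
T | T | T | F ||    F    |    T    |    F     |       T        |        F        |      T      |      F       | T
T | T | T | T ||    F    |    T    |    F     |       T        |        F        |      T      |      F       | T
The formula is true on 12 of the 16 rows.

12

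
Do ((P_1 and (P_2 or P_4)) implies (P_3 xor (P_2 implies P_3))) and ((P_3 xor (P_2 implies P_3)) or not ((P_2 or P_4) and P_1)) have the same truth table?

equivalent

P_1 | P_2 | P_3 | P_4 || φ | ψ
 T  |  T  |  T  |  T  || F | F
 T  |  T  |  T  |  F  || F | F
 T  |  T  |  F  |  T  || F | F
 T  |  T  |  F  |  F  || F | F
 T  |  F  |  T  |  T  || F | F
 T  |  F  |  T  |  F  || T | T
 T  |  F  |  F  |  T  || T | T
 T  |  F  |  F  |  F  || T | T
 F  |  T  |  T  |  T  || T | T
 F  |  T  |  T  |  F  || T | T
 F  |  T  |  F  |  T  || T | T
 F  |  T  |  F  |  F  || T | T
 F  |  F  |  T  |  T  || T | T
 F  |  F  |  T  |  F  || T | T
 F  |  F  |  F  |  T  || T | T
 F  |  F  |  F  |  F  || T | T
The columns for φ and ψ agree on every row, so they are logically equivalent.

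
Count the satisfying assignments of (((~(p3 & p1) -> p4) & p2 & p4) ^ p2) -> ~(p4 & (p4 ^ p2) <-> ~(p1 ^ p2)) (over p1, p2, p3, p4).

14

p1  p2  p3  p4  |  φ
F   F   F   F   |  T
F   F   F   T   |  T
F   F   T   F   |  T
F   F   T   T   |  T
F   T   F   F   |  F
F   T   F   T   |  T
F   T   T   F   |  F
F   T   T   T   |  T
T   F   F   F   |  T
T   F   F   T   |  T
T   F   T   F   |  T
T   F   T   T   |  T
T   T   F   F   |  T
T   T   F   T   |  T
T   T   T   F   |  T
T   T   T   T   |  T
The formula is true on 14 of the 16 rows.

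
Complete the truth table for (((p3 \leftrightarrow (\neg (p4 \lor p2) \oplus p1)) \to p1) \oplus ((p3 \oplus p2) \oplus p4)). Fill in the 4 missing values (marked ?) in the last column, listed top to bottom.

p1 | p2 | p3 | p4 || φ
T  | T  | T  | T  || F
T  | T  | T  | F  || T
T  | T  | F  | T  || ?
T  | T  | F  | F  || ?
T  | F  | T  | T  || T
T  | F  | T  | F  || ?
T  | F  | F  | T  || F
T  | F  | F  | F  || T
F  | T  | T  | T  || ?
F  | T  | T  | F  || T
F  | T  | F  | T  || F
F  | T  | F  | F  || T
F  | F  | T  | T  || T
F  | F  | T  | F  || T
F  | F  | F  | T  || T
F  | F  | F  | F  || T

T, F, F, F

Row p1=T, p2=T, p3=F, p4=T: ((p3 \leftrightarrow (\neg (p4 \lor p2) \oplus p1)) \to p1) = T, ((p3 \oplus p2) \oplus p4) = F, so the formula = T.
Row p1=T, p2=T, p3=F, p4=F: ((p3 \leftrightarrow (\neg (p4 \lor p2) \oplus p1)) \to p1) = T, ((p3 \oplus p2) \oplus p4) = T, so the formula = F.
Row p1=T, p2=F, p3=T, p4=F: ((p3 \leftrightarrow (\neg (p4 \lor p2) \oplus p1)) \to p1) = T, ((p3 \oplus p2) \oplus p4) = T, so the formula = F.
Row p1=F, p2=T, p3=T, p4=T: ((p3 \leftrightarrow (\neg (p4 \lor p2) \oplus p1)) \to p1) = T, ((p3 \oplus p2) \oplus p4) = T, so the formula = F.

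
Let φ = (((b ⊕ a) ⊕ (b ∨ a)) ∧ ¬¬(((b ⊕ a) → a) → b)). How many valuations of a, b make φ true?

a | b | (b ⊕ a) | (b ∨ a) | ((b ⊕ a) ⊕ (b ∨ a)) | ((b ⊕ a) → a) | (((b ⊕ a) → a) → b) | ¬(((b ⊕ a) → a) → b) | ¬¬(((b ⊕ a) → a) → b) | φ
- | - | ------- | ------- | ------------------- | ------------- | ------------------- | -------------------- | --------------------- | -
F | F |    F    |    F    |          F          |       T       |          F          |          T           |           F           | F
F | T |    T    |    T    |          F          |       F       |          T          |          F           |           T           | F
T | F |    T    |    T    |          F          |       T       |          F          |          T           |           F           | F
T | T |    F    |    T    |          T          |       T       |          T          |          F           |           T           | T
The formula is true on 1 of the 4 rows.

1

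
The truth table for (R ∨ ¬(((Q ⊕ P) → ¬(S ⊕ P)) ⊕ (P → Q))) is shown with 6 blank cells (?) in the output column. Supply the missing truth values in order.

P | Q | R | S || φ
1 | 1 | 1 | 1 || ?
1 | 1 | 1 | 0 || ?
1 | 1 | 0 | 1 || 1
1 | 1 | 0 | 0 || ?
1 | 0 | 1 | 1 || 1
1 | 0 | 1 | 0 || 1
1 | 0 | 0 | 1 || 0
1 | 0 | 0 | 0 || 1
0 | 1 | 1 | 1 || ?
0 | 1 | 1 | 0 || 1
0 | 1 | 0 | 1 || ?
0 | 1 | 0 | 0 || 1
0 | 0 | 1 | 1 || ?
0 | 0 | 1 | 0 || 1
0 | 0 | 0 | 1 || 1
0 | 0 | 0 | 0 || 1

Row P=1, Q=1, R=1, S=1: ¬(((Q ⊕ P) → ¬(S ⊕ P)) ⊕ (P → Q)) = 1, so the formula = 1.
Row P=1, Q=1, R=1, S=0: ¬(((Q ⊕ P) → ¬(S ⊕ P)) ⊕ (P → Q)) = 1, so the formula = 1.
Row P=1, Q=1, R=0, S=0: ¬(((Q ⊕ P) → ¬(S ⊕ P)) ⊕ (P → Q)) = 1, so the formula = 1.
Row P=0, Q=1, R=1, S=1: ¬(((Q ⊕ P) → ¬(S ⊕ P)) ⊕ (P → Q)) = 0, so the formula = 1.
Row P=0, Q=1, R=0, S=1: ¬(((Q ⊕ P) → ¬(S ⊕ P)) ⊕ (P → Q)) = 0, so the formula = 0.
Row P=0, Q=0, R=1, S=1: ¬(((Q ⊕ P) → ¬(S ⊕ P)) ⊕ (P → Q)) = 1, so the formula = 1.

1, 1, 1, 1, 0, 1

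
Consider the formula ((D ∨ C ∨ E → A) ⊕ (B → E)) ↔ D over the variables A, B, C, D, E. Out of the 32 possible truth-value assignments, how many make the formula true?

A  B  C  D  E  |  φ
T  T  T  T  T  |  F
T  T  T  T  F  |  T
T  T  T  F  T  |  T
T  T  T  F  F  |  F
T  T  F  T  T  |  F
T  T  F  T  F  |  T
T  T  F  F  T  |  T
T  T  F  F  F  |  F
T  F  T  T  T  |  F
T  F  T  T  F  |  F
T  F  T  F  T  |  T
T  F  T  F  F  |  T
T  F  F  T  T  |  F
T  F  F  T  F  |  F
T  F  F  F  T  |  T
T  F  F  F  F  |  T
F  T  T  T  T  |  T
F  T  T  T  F  |  F
F  T  T  F  T  |  F
F  T  T  F  F  |  T
F  T  F  T  T  |  T
F  T  F  T  F  |  F
F  T  F  F  T  |  F
F  T  F  F  F  |  F
F  F  T  T  T  |  T
F  F  T  T  F  |  T
F  F  T  F  T  |  F
F  F  T  F  F  |  F
F  F  F  T  T  |  T
F  F  F  T  F  |  T
F  F  F  F  T  |  F
F  F  F  F  F  |  T
The formula is true on 16 of the 32 rows.

16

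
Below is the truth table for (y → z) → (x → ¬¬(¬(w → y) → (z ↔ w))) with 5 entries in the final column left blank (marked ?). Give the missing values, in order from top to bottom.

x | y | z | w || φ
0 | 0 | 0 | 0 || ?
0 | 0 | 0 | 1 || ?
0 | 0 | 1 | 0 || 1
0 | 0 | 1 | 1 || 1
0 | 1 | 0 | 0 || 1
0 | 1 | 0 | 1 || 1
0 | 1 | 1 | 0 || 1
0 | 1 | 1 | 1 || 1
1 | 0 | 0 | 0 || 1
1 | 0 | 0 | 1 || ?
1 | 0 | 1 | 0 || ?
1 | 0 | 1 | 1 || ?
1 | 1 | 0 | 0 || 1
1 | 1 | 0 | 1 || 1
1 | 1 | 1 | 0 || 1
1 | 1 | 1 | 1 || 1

Row x=0, y=0, z=0, w=0: (y → z) = 1, (x → ¬¬(¬(w → y) → (z ↔ w))) = 1, so the formula = 1.
Row x=0, y=0, z=0, w=1: (y → z) = 1, (x → ¬¬(¬(w → y) → (z ↔ w))) = 1, so the formula = 1.
Row x=1, y=0, z=0, w=1: (y → z) = 1, (x → ¬¬(¬(w → y) → (z ↔ w))) = 0, so the formula = 0.
Row x=1, y=0, z=1, w=0: (y → z) = 1, (x → ¬¬(¬(w → y) → (z ↔ w))) = 1, so the formula = 1.
Row x=1, y=0, z=1, w=1: (y → z) = 1, (x → ¬¬(¬(w → y) → (z ↔ w))) = 1, so the formula = 1.

1, 1, 0, 1, 1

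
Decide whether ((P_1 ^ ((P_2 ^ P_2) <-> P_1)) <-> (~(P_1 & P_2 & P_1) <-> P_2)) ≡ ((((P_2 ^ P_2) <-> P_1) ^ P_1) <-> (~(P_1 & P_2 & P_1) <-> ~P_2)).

not equivalent

P_1 | P_2 || φ | ψ
 1  |  1  || 0 | 1
 1  |  0  || 0 | 1
 0  |  1  || 1 | 0
 0  |  0  || 0 | 1
The columns differ at P_1=1, P_2=1 (φ=0, ψ=1), so they are not equivalent.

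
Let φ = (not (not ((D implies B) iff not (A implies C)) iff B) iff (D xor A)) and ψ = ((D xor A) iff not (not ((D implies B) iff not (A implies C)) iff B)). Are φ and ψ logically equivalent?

equivalent

A  B  C  D  |  φ  ψ
T  T  T  T  |  T  T
T  T  T  F  |  F  F
T  T  F  T  |  F  F
T  T  F  F  |  T  T
T  F  T  T  |  T  T
T  F  T  F  |  T  T
T  F  F  T  |  F  F
T  F  F  F  |  F  F
F  T  T  T  |  F  F
F  T  T  F  |  T  T
F  T  F  T  |  F  F
F  T  F  F  |  T  T
F  F  T  T  |  F  F
F  F  T  F  |  F  F
F  F  F  T  |  F  F
F  F  F  F  |  F  F
The columns for φ and ψ agree on every row, so they are logically equivalent.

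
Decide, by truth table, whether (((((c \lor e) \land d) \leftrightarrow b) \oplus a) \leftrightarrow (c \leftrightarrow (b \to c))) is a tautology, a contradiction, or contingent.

contingent

a  b  c  d  e  |  φ
T  T  T  T  T  |  F
T  T  T  T  F  |  F
T  T  T  F  T  |  T
T  T  T  F  F  |  T
T  T  F  T  T  |  F
T  T  F  T  F  |  T
T  T  F  F  T  |  T
T  T  F  F  F  |  T
T  F  T  T  T  |  T
T  F  T  T  F  |  T
T  F  T  F  T  |  F
T  F  T  F  F  |  F
T  F  F  T  T  |  F
T  F  F  T  F  |  T
T  F  F  F  T  |  T
T  F  F  F  F  |  T
F  T  T  T  T  |  T
F  T  T  T  F  |  T
F  T  T  F  T  |  F
F  T  T  F  F  |  F
F  T  F  T  T  |  T
F  T  F  T  F  |  F
F  T  F  F  T  |  F
F  T  F  F  F  |  F
F  F  T  T  T  |  F
F  F  T  T  F  |  F
F  F  T  F  T  |  T
F  F  T  F  F  |  T
F  F  F  T  T  |  T
F  F  F  T  F  |  F
F  F  F  F  T  |  F
F  F  F  F  F  |  F
16 of 32 rows are T, so the formula is contingent.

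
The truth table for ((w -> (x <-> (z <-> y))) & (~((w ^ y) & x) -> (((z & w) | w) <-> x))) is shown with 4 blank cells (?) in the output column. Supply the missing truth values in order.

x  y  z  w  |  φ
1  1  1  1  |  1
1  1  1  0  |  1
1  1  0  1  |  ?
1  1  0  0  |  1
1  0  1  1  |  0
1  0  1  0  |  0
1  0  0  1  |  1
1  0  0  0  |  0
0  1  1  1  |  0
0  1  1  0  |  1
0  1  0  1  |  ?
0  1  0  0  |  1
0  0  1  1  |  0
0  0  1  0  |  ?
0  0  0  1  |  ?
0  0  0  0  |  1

Row x=1, y=1, z=0, w=1: (w -> (x <-> (z <-> y))) = 0, (~((w ^ y) & x) -> (((z & w) | w) <-> x)) = 1, so the formula = 0.
Row x=0, y=1, z=0, w=1: (w -> (x <-> (z <-> y))) = 1, (~((w ^ y) & x) -> (((z & w) | w) <-> x)) = 0, so the formula = 0.
Row x=0, y=0, z=1, w=0: (w -> (x <-> (z <-> y))) = 1, (~((w ^ y) & x) -> (((z & w) | w) <-> x)) = 1, so the formula = 1.
Row x=0, y=0, z=0, w=1: (w -> (x <-> (z <-> y))) = 0, (~((w ^ y) & x) -> (((z & w) | w) <-> x)) = 0, so the formula = 0.

0, 0, 1, 0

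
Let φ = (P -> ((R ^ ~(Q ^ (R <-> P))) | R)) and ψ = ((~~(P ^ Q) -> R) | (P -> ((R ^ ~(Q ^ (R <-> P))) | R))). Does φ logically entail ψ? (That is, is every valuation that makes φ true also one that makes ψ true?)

yes

P | Q | R | φ | ψ
- | - | - | - | -
1 | 1 | 1 | 1 | 1
1 | 1 | 0 | 0 | 1
1 | 0 | 1 | 1 | 1
1 | 0 | 0 | 1 | 1
0 | 1 | 1 | 1 | 1
0 | 1 | 0 | 1 | 1
0 | 0 | 1 | 1 | 1
0 | 0 | 0 | 1 | 1
In every row where φ is true, ψ is also true, so φ ⊨ ψ.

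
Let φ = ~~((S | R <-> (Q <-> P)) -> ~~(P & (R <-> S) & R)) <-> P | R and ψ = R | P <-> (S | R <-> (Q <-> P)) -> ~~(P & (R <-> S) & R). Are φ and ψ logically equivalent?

equivalent

P  Q  R  S  |  φ  ψ
0  0  0  0  |  0  0
0  0  0  1  |  1  1
0  0  1  0  |  0  0
0  0  1  1  |  0  0
0  1  0  0  |  1  1
0  1  0  1  |  0  0
0  1  1  0  |  1  1
0  1  1  1  |  1  1
1  0  0  0  |  0  0
1  0  0  1  |  1  1
1  0  1  0  |  1  1
1  0  1  1  |  1  1
1  1  0  0  |  1  1
1  1  0  1  |  0  0
1  1  1  0  |  0  0
1  1  1  1  |  1  1
The columns for φ and ψ agree on every row, so they are logically equivalent.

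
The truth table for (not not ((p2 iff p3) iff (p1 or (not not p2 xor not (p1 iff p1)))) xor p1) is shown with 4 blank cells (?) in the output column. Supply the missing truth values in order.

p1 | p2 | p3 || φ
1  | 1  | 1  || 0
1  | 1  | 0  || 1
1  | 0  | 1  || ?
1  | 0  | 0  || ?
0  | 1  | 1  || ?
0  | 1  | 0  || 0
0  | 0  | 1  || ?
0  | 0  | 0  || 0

Row p1=1, p2=0, p3=1: not not ((p2 iff p3) iff (p1 or (not not p2 xor not (p1 iff p1)))) = 0, so the formula = 1.
Row p1=1, p2=0, p3=0: not not ((p2 iff p3) iff (p1 or (not not p2 xor not (p1 iff p1)))) = 1, so the formula = 0.
Row p1=0, p2=1, p3=1: not not ((p2 iff p3) iff (p1 or (not not p2 xor not (p1 iff p1)))) = 1, so the formula = 1.
Row p1=0, p2=0, p3=1: not not ((p2 iff p3) iff (p1 or (not not p2 xor not (p1 iff p1)))) = 1, so the formula = 1.

1, 0, 1, 1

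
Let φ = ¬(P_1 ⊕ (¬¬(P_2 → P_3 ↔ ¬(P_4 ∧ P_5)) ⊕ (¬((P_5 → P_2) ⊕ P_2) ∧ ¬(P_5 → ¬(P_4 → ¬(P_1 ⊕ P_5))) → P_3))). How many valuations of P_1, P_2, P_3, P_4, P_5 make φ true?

P_1 | P_2 | P_3 | P_4 | P_5 || φ
 F  |  F  |  F  |  F  |  F  || T
 F  |  F  |  F  |  F  |  T  || F
 F  |  F  |  F  |  T  |  F  || T
 F  |  F  |  F  |  T  |  T  || F
 F  |  F  |  T  |  F  |  F  || T
 F  |  F  |  T  |  F  |  T  || T
 F  |  F  |  T  |  T  |  F  || T
 F  |  F  |  T  |  T  |  T  || F
 F  |  T  |  F  |  F  |  F  || F
 F  |  T  |  F  |  F  |  T  || T
 F  |  T  |  F  |  T  |  F  || F
 F  |  T  |  F  |  T  |  T  || T
 F  |  T  |  T  |  F  |  F  || T
 F  |  T  |  T  |  F  |  T  || T
 F  |  T  |  T  |  T  |  F  || T
 F  |  T  |  T  |  T  |  T  || F
 T  |  F  |  F  |  F  |  F  || F
 T  |  F  |  F  |  F  |  T  || T
 T  |  F  |  F  |  T  |  F  || F
 T  |  F  |  F  |  T  |  T  || F
 T  |  F  |  T  |  F  |  F  || F
 T  |  F  |  T  |  F  |  T  || F
 T  |  F  |  T  |  T  |  F  || F
 T  |  F  |  T  |  T  |  T  || T
 T  |  T  |  F  |  F  |  F  || T
 T  |  T  |  F  |  F  |  T  || F
 T  |  T  |  F  |  T  |  F  || T
 T  |  T  |  F  |  T  |  T  || T
 T  |  T  |  T  |  F  |  F  || F
 T  |  T  |  T  |  F  |  T  || F
 T  |  T  |  T  |  T  |  F  || F
 T  |  T  |  T  |  T  |  T  || T
The formula is true on 16 of the 32 rows.

16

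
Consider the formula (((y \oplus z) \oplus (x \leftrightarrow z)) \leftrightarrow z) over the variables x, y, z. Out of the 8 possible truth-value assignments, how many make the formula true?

x | y | z | (y \oplus z) | (x \leftrightarrow z) | φ
- | - | - | ------------ | --------------------- | -
T | T | T |      F       |           T           | T
T | T | F |      T       |           F           | F
T | F | T |      T       |           T           | F
T | F | F |      F       |           F           | T
F | T | T |      F       |           F           | F
F | T | F |      T       |           T           | T
F | F | T |      T       |           F           | T
F | F | F |      F       |           T           | F
The formula is true on 4 of the 8 rows.

4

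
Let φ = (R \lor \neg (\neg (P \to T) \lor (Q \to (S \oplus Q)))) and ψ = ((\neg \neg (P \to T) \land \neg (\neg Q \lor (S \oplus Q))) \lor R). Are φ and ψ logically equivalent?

P | Q | R | S | T | φ | ψ
- | - | - | - | - | - | -
1 | 1 | 1 | 1 | 1 | 1 | 1
1 | 1 | 1 | 1 | 0 | 1 | 1
1 | 1 | 1 | 0 | 1 | 1 | 1
1 | 1 | 1 | 0 | 0 | 1 | 1
1 | 1 | 0 | 1 | 1 | 1 | 1
1 | 1 | 0 | 1 | 0 | 0 | 0
1 | 1 | 0 | 0 | 1 | 0 | 0
1 | 1 | 0 | 0 | 0 | 0 | 0
1 | 0 | 1 | 1 | 1 | 1 | 1
1 | 0 | 1 | 1 | 0 | 1 | 1
1 | 0 | 1 | 0 | 1 | 1 | 1
1 | 0 | 1 | 0 | 0 | 1 | 1
1 | 0 | 0 | 1 | 1 | 0 | 0
1 | 0 | 0 | 1 | 0 | 0 | 0
1 | 0 | 0 | 0 | 1 | 0 | 0
1 | 0 | 0 | 0 | 0 | 0 | 0
0 | 1 | 1 | 1 | 1 | 1 | 1
0 | 1 | 1 | 1 | 0 | 1 | 1
0 | 1 | 1 | 0 | 1 | 1 | 1
0 | 1 | 1 | 0 | 0 | 1 | 1
0 | 1 | 0 | 1 | 1 | 1 | 1
0 | 1 | 0 | 1 | 0 | 1 | 1
0 | 1 | 0 | 0 | 1 | 0 | 0
0 | 1 | 0 | 0 | 0 | 0 | 0
0 | 0 | 1 | 1 | 1 | 1 | 1
0 | 0 | 1 | 1 | 0 | 1 | 1
0 | 0 | 1 | 0 | 1 | 1 | 1
0 | 0 | 1 | 0 | 0 | 1 | 1
0 | 0 | 0 | 1 | 1 | 0 | 0
0 | 0 | 0 | 1 | 0 | 0 | 0
0 | 0 | 0 | 0 | 1 | 0 | 0
0 | 0 | 0 | 0 | 0 | 0 | 0
The columns for φ and ψ agree on every row, so they are logically equivalent.

equivalent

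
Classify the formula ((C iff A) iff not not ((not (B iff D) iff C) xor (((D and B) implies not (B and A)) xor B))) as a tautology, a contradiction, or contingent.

contingent

  A   |   B   |   C   |   D   | (C iff A) | (B iff D) | not (B iff D) | (not (B iff D) iff C) | (D and B) | (B and A) | not (B and A) |   φ  
----- | ----- | ----- | ----- | --------- | --------- | ------------- | --------------------- | --------- | --------- | ------------- | -----
 True |  True |  True |  True |    True   |    True   |     False     |         False         |    True   |    True   |     False     |  True
 True |  True |  True | False |    True   |   False   |      True     |          True         |   False   |    True   |     False     |  True
 True |  True | False |  True |   False   |    True   |     False     |          True         |    True   |    True   |     False     |  True
 True |  True | False | False |   False   |   False   |      True     |         False         |   False   |    True   |     False     |  True
 True | False |  True |  True |    True   |   False   |      True     |          True         |   False   |   False   |      True     | False
 True | False |  True | False |    True   |    True   |     False     |         False         |   False   |   False   |      True     |  True
 True | False | False |  True |   False   |   False   |      True     |         False         |   False   |   False   |      True     | False
 True | False | False | False |   False   |    True   |     False     |          True         |   False   |   False   |      True     |  True
False |  True |  True |  True |   False   |    True   |     False     |         False         |    True   |   False   |      True     |  True
False |  True |  True | False |   False   |   False   |      True     |          True         |   False   |   False   |      True     | False
False |  True | False |  True |    True   |    True   |     False     |          True         |    True   |   False   |      True     |  True
False |  True | False | False |    True   |   False   |      True     |         False         |   False   |   False   |      True     | False
False | False |  True |  True |   False   |   False   |      True     |          True         |   False   |   False   |      True     |  True
False | False |  True | False |   False   |    True   |     False     |         False         |   False   |   False   |      True     | False
False | False | False |  True |    True   |   False   |      True     |         False         |   False   |   False   |      True     |  True
False | False | False | False |    True   |    True   |     False     |          True         |   False   |   False   |      True     | False
10 of 16 rows are True, so the formula is contingent.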